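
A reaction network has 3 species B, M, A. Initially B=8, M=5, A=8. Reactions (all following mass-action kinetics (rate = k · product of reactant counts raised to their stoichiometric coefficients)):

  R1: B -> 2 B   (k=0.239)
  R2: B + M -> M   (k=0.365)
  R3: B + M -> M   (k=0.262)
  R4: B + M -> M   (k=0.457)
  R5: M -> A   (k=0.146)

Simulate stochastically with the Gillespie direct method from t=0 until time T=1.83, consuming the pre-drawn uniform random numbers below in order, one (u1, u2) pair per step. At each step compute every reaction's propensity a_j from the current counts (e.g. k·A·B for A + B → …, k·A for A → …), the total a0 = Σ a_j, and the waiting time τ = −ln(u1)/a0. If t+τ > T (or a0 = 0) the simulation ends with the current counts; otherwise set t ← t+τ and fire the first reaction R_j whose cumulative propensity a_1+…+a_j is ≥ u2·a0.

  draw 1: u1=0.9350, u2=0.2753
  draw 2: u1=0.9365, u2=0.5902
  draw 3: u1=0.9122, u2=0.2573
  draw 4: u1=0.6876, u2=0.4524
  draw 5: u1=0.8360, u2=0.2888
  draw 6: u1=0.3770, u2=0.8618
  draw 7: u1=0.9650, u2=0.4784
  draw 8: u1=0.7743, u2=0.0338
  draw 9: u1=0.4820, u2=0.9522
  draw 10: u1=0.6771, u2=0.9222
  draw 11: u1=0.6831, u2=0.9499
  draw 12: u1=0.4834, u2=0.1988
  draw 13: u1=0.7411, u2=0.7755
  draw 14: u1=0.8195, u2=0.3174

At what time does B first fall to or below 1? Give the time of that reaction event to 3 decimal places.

Threshold first reached at t = 0.084

t=0.000: B=8 M=5 A=8
Draw 1: a1=1.912, a2=14.600, a3=10.480, a4=18.280, a5=0.730, a0=46.002; τ=−ln(0.9350)/46.002=0.001 → t=0.001; u2·a0=0.2753·46.002=12.664; a1=1.912 < 12.664 ≤ a1+a2=16.512 → R2 fires; B=7 M=5 A=8
Draw 2: a1=1.673, a2=12.775, a3=9.170, a4=15.995, a5=0.730, a0=40.343; τ=−ln(0.9365)/40.343=0.002 → t=0.003; u2·a0=0.5902·40.343=23.810; a1+…+a3=23.618 < 23.810 ≤ a1+…+a4=39.613 → R4 fires; B=6 M=5 A=8
Draw 3: a1=1.434, a2=10.950, a3=7.860, a4=13.710, a5=0.730, a0=34.684; τ=−ln(0.9122)/34.684=0.003 → t=0.006; u2·a0=0.2573·34.684=8.924; a1=1.434 < 8.924 ≤ a1+a2=12.384 → R2 fires; B=5 M=5 A=8
Draw 4: a1=1.195, a2=9.125, a3=6.550, a4=11.425, a5=0.730, a0=29.025; τ=−ln(0.6876)/29.025=0.013 → t=0.019; u2·a0=0.4524·29.025=13.131; a1+a2=10.320 < 13.131 ≤ a1+…+a3=16.870 → R3 fires; B=4 M=5 A=8
Draw 5: a1=0.956, a2=7.300, a3=5.240, a4=9.140, a5=0.730, a0=23.366; τ=−ln(0.8360)/23.366=0.008 → t=0.026; u2·a0=0.2888·23.366=6.748; a1=0.956 < 6.748 ≤ a1+a2=8.256 → R2 fires; B=3 M=5 A=8
Draw 6: a1=0.717, a2=5.475, a3=3.930, a4=6.855, a5=0.730, a0=17.707; τ=−ln(0.3770)/17.707=0.055 → t=0.081; u2·a0=0.8618·17.707=15.260; a1+…+a3=10.122 < 15.260 ≤ a1+…+a4=16.977 → R4 fires; B=2 M=5 A=8
Draw 7: a1=0.478, a2=3.650, a3=2.620, a4=4.570, a5=0.730, a0=12.048; τ=−ln(0.9650)/12.048=0.003 → t=0.084; u2·a0=0.4784·12.048=5.764; a1+a2=4.128 < 5.764 ≤ a1+…+a3=6.748 → R3 fires; B=1 M=5 A=8
Draw 8: a1=0.239, a2=1.825, a3=1.310, a4=2.285, a5=0.730, a0=6.389; τ=−ln(0.7743)/6.389=0.040 → t=0.124; u2·a0=0.0338·6.389=0.216 ≤ a1=0.239 → R1 fires; B=2 M=5 A=8
Draw 9: a1=0.478, a2=3.650, a3=2.620, a4=4.570, a5=0.730, a0=12.048; τ=−ln(0.4820)/12.048=0.061 → t=0.185; u2·a0=0.9522·12.048=11.472; a1+…+a4=11.318 < 11.472 ≤ a1+…+a5=12.048 → R5 fires; B=2 M=4 A=9
Draw 10: a1=0.478, a2=2.920, a3=2.096, a4=3.656, a5=0.584, a0=9.734; τ=−ln(0.6771)/9.734=0.040 → t=0.225; u2·a0=0.9222·9.734=8.977; a1+…+a3=5.494 < 8.977 ≤ a1+…+a4=9.150 → R4 fires; B=1 M=4 A=9
Draw 11: a1=0.239, a2=1.460, a3=1.048, a4=1.828, a5=0.584, a0=5.159; τ=−ln(0.6831)/5.159=0.074 → t=0.299; u2·a0=0.9499·5.159=4.901; a1+…+a4=4.575 < 4.901 ≤ a1+…+a5=5.159 → R5 fires; B=1 M=3 A=10
Draw 12: a1=0.239, a2=1.095, a3=0.786, a4=1.371, a5=0.438, a0=3.929; τ=−ln(0.4834)/3.929=0.185 → t=0.484; u2·a0=0.1988·3.929=0.781; a1=0.239 < 0.781 ≤ a1+a2=1.334 → R2 fires; B=0 M=3 A=10
Draw 13: a1=0.000, a2=0.000, a3=0.000, a4=0.000, a5=0.438, a0=0.438; τ=−ln(0.7411)/0.438=0.684 → t=1.168; u2·a0=0.7755·0.438=0.340; a1+…+a4=0.000 < 0.340 ≤ a1+…+a5=0.438 → R5 fires; B=0 M=2 A=11
Draw 14: a1=0.000, a2=0.000, a3=0.000, a4=0.000, a5=0.292, a0=0.292; τ=−ln(0.8195)/0.292=0.682 → t=1.850 > T=1.83: stop.
B first becomes ≤ 1 when it reaches 1 at the event at t=0.084.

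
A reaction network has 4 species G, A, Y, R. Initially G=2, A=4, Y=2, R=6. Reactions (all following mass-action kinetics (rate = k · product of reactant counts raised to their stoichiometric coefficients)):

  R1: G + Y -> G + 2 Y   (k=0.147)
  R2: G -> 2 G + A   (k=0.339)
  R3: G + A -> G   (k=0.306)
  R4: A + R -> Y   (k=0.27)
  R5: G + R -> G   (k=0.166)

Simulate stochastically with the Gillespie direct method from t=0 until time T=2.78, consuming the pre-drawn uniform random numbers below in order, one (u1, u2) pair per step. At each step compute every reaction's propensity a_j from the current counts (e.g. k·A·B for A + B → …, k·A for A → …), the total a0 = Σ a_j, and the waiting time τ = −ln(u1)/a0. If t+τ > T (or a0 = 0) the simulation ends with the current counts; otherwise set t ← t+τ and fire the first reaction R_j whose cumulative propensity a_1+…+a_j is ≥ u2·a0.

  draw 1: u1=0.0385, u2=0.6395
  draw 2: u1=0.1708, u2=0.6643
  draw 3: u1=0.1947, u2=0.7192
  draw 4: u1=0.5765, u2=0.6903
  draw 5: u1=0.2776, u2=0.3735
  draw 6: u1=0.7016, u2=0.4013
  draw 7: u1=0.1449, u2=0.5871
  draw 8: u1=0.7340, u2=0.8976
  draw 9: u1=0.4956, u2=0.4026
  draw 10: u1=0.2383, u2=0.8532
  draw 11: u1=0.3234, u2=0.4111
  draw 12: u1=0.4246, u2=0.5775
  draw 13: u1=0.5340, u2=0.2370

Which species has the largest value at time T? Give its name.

t=0.000: G=2 A=4 Y=2 R=6
Draw 1: a1=0.588, a2=0.678, a3=2.448, a4=6.480, a5=1.992, a0=12.186; τ=−ln(0.0385)/12.186=0.267 → t=0.267; u2·a0=0.6395·12.186=7.793; a1+…+a3=3.714 < 7.793 ≤ a1+…+a4=10.194 → R4 fires; G=2 A=3 Y=3 R=5
Draw 2: a1=0.882, a2=0.678, a3=1.836, a4=4.050, a5=1.660, a0=9.106; τ=−ln(0.1708)/9.106=0.194 → t=0.461; u2·a0=0.6643·9.106=6.049; a1+…+a3=3.396 < 6.049 ≤ a1+…+a4=7.446 → R4 fires; G=2 A=2 Y=4 R=4
Draw 3: a1=1.176, a2=0.678, a3=1.224, a4=2.160, a5=1.328, a0=6.566; τ=−ln(0.1947)/6.566=0.249 → t=0.711; u2·a0=0.7192·6.566=4.722; a1+…+a3=3.078 < 4.722 ≤ a1+…+a4=5.238 → R4 fires; G=2 A=1 Y=5 R=3
Draw 4: a1=1.470, a2=0.678, a3=0.612, a4=0.810, a5=0.996, a0=4.566; τ=−ln(0.5765)/4.566=0.121 → t=0.831; u2·a0=0.6903·4.566=3.152; a1+…+a3=2.760 < 3.152 ≤ a1+…+a4=3.570 → R4 fires; G=2 A=0 Y=6 R=2
Draw 5: a1=1.764, a2=0.678, a3=0.000, a4=0.000, a5=0.664, a0=3.106; τ=−ln(0.2776)/3.106=0.413 → t=1.244; u2·a0=0.3735·3.106=1.160 ≤ a1=1.764 → R1 fires; G=2 A=0 Y=7 R=2
Draw 6: a1=2.058, a2=0.678, a3=0.000, a4=0.000, a5=0.664, a0=3.400; τ=−ln(0.7016)/3.400=0.104 → t=1.348; u2·a0=0.4013·3.400=1.364 ≤ a1=2.058 → R1 fires; G=2 A=0 Y=8 R=2
Draw 7: a1=2.352, a2=0.678, a3=0.000, a4=0.000, a5=0.664, a0=3.694; τ=−ln(0.1449)/3.694=0.523 → t=1.871; u2·a0=0.5871·3.694=2.169 ≤ a1=2.352 → R1 fires; G=2 A=0 Y=9 R=2
Draw 8: a1=2.646, a2=0.678, a3=0.000, a4=0.000, a5=0.664, a0=3.988; τ=−ln(0.7340)/3.988=0.078 → t=1.949; u2·a0=0.8976·3.988=3.580; a1+…+a4=3.324 < 3.580 ≤ a1+…+a5=3.988 → R5 fires; G=2 A=0 Y=9 R=1
Draw 9: a1=2.646, a2=0.678, a3=0.000, a4=0.000, a5=0.332, a0=3.656; τ=−ln(0.4956)/3.656=0.192 → t=2.141; u2·a0=0.4026·3.656=1.472 ≤ a1=2.646 → R1 fires; G=2 A=0 Y=10 R=1
Draw 10: a1=2.940, a2=0.678, a3=0.000, a4=0.000, a5=0.332, a0=3.950; τ=−ln(0.2383)/3.950=0.363 → t=2.504; u2·a0=0.8532·3.950=3.370; a1=2.940 < 3.370 ≤ a1+a2=3.618 → R2 fires; G=3 A=1 Y=10 R=1
Draw 11: a1=4.410, a2=1.017, a3=0.918, a4=0.270, a5=0.498, a0=7.113; τ=−ln(0.3234)/7.113=0.159 → t=2.662; u2·a0=0.4111·7.113=2.924 ≤ a1=4.410 → R1 fires; G=3 A=1 Y=11 R=1
Draw 12: a1=4.851, a2=1.017, a3=0.918, a4=0.270, a5=0.498, a0=7.554; τ=−ln(0.4246)/7.554=0.113 → t=2.776; u2·a0=0.5775·7.554=4.362 ≤ a1=4.851 → R1 fires; G=3 A=1 Y=12 R=1
Draw 13: a1=5.292, a2=1.017, a3=0.918, a4=0.270, a5=0.498, a0=7.995; τ=−ln(0.5340)/7.995=0.078 → t=2.854 > T=2.78: stop.
At T=2.78: G=3 A=1 Y=12 R=1; the largest is Y.

Dominant species at T: Y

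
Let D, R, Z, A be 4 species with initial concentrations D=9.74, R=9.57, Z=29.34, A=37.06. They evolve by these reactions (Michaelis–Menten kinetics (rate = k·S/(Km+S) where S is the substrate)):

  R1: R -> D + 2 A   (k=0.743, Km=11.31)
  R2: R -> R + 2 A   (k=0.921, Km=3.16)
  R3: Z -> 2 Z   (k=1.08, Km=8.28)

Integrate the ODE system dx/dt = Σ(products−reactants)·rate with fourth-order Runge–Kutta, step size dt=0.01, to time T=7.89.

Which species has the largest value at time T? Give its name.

RK4 with dt=0.01: 789 steps to T=7.89. Trajectory (selected grid times):
t=0.00: D=9.74 R=9.57 Z=29.34 A=37.06
t=0.88: D=10.04 R=9.27 Z=30.08 A=38.87
t=1.75: D=10.33 R=8.98 Z=30.82 A=40.64
t=2.63: D=10.61 R=8.70 Z=31.57 A=42.40
t=3.51: D=10.89 R=8.42 Z=32.33 A=44.15
t=4.38: D=11.17 R=8.14 Z=33.08 A=45.86
t=5.26: D=11.44 R=7.87 Z=33.84 A=47.56
t=6.14: D=11.70 R=7.61 Z=34.60 A=49.24
t=7.01: D=11.96 R=7.35 Z=35.36 A=50.88
t=7.89: D=12.22 R=7.09 Z=36.14 A=52.52
At T=7.89: D=12.22 R=7.09 Z=36.14 A=52.52; the largest is A.

Dominant species at T: A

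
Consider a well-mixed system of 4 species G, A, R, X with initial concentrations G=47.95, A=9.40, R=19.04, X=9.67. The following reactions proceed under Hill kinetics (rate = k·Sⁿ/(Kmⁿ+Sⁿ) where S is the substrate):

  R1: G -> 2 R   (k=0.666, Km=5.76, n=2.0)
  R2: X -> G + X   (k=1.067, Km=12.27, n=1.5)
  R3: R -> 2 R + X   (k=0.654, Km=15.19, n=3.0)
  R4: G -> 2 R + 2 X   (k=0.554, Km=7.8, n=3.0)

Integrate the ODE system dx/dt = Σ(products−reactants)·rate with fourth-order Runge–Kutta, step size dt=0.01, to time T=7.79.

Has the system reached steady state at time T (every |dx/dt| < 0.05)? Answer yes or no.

RK4 with dt=0.01: 779 steps to T=7.79. Trajectory (selected grid times):
t=0.00: G=47.95 A=9.40 R=19.04 X=9.67
t=0.87: G=47.30 A=9.40 R=21.54 X=11.03
t=1.73: G=46.71 A=9.40 R=24.05 X=12.41
t=2.60: G=46.15 A=9.40 R=26.62 X=13.84
t=3.46: G=45.62 A=9.40 R=29.18 X=15.27
t=4.33: G=45.13 A=9.40 R=31.79 X=16.74
t=5.19: G=44.67 A=9.40 R=34.37 X=18.20
t=6.06: G=44.23 A=9.40 R=37.00 X=19.68
t=6.92: G=43.82 A=9.40 R=39.60 X=21.16
t=7.79: G=43.42 A=9.40 R=42.24 X=22.66
Rates at T: R1=0.6545, R2=0.7630, R3=0.6249, R4=0.5508
dx/dt at T (Σ net stoichiometry × rate): G=-0.4423, A=+0.0000, R=+3.0355, X=+1.7266
Largest |dx/dt| is |+3.0355| (R) ≥ 0.05 → not steady.

Steady state at T: no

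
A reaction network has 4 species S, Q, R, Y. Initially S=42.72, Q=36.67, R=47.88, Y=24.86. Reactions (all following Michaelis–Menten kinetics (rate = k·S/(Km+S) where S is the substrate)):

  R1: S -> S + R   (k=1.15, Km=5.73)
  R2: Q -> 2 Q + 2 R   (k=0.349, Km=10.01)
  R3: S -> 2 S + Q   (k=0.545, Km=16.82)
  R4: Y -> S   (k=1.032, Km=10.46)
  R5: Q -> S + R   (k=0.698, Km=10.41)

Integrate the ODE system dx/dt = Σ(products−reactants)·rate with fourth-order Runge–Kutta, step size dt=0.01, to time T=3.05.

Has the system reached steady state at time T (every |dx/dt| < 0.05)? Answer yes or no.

Steady state at T: no

RK4 with dt=0.01: 305 steps to T=3.05. Trajectory (selected grid times):
t=0.00: S=42.72 Q=36.67 R=47.88 Y=24.86
t=0.34: S=43.28 Q=36.71 R=48.60 Y=24.61
t=0.68: S=43.85 Q=36.75 R=49.31 Y=24.37
t=1.02: S=44.41 Q=36.80 R=50.03 Y=24.12
t=1.36: S=44.98 Q=36.84 R=50.75 Y=23.88
t=1.69: S=45.52 Q=36.88 R=51.45 Y=23.64
t=2.03: S=46.09 Q=36.92 R=52.17 Y=23.40
t=2.37: S=46.65 Q=36.97 R=52.89 Y=23.16
t=2.71: S=47.21 Q=37.01 R=53.61 Y=22.92
t=3.05: S=47.78 Q=37.06 R=54.33 Y=22.67
Rates at T: R1=1.0268, R2=0.2748, R3=0.4031, R4=0.7062, R5=0.5449
dx/dt at T (Σ net stoichiometry × rate): S=+1.6542, Q=+0.1329, R=+2.1213, Y=-0.7062
Largest |dx/dt| is |+2.1213| (R) ≥ 0.05 → not steady.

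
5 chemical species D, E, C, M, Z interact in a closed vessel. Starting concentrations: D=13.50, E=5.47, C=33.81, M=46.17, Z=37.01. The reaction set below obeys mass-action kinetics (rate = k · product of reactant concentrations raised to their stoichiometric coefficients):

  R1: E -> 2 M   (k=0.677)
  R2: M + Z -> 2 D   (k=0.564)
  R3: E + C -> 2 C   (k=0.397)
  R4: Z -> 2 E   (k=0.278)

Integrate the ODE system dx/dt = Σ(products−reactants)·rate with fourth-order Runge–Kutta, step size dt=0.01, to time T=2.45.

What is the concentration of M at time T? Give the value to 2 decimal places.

RK4 with dt=0.01: 245 steps to T=2.45. Trajectory (selected grid times):
t=0.00: D=13.50 E=5.47 C=33.81 M=46.17 Z=37.01
t=0.27: D=82.34 E=0.19 C=40.12 M=12.34 Z=1.93
t=0.54: D=85.43 E=0.02 C=40.42 M=10.82 Z=0.32
t=0.82: D=85.93 E=0.00 C=40.45 M=10.57 Z=0.05
t=1.09: D=86.01 E=0.00 C=40.46 M=10.53 Z=0.01
t=1.36: D=86.03 E=0.00 C=40.46 M=10.52 Z=0.00
t=1.63: D=86.03 E=0.00 C=40.46 M=10.52 Z=0.00
t=1.91: D=86.03 E=0.00 C=40.46 M=10.52 Z=0.00
t=2.18: D=86.03 E=0.00 C=40.46 M=10.52 Z=0.00
t=2.45: D=86.03 E=0.00 C=40.46 M=10.52 Z=0.00
Read off M at T=2.45: 10.52

M at T = 10.52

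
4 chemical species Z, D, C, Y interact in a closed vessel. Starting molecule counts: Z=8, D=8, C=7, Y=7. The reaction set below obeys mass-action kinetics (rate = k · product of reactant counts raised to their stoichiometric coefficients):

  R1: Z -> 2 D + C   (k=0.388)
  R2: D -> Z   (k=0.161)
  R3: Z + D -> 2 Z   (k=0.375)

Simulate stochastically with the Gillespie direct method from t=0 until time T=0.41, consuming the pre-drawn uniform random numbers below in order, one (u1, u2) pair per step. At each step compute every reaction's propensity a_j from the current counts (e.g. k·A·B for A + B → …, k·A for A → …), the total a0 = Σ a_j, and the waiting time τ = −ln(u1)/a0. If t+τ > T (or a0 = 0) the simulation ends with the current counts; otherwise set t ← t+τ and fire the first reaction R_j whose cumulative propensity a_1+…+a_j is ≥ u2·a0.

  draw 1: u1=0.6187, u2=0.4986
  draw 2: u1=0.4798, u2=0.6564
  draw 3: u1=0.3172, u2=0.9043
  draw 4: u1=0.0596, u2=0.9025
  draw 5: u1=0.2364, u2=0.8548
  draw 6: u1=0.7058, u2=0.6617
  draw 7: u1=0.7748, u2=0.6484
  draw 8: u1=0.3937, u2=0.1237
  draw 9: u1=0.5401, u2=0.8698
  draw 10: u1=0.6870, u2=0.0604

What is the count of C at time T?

C at T = 8

t=0.000: Z=8 D=8 C=7 Y=7
Draw 1: a1=3.104, a2=1.288, a3=24.000, a0=28.392; τ=−ln(0.6187)/28.392=0.017 → t=0.017; u2·a0=0.4986·28.392=14.156; a1+a2=4.392 < 14.156 ≤ a1+…+a3=28.392 → R3 fires; Z=9 D=7 C=7 Y=7
Draw 2: a1=3.492, a2=1.127, a3=23.625, a0=28.244; τ=−ln(0.4798)/28.244=0.026 → t=0.043; u2·a0=0.6564·28.244=18.539; a1+a2=4.619 < 18.539 ≤ a1+…+a3=28.244 → R3 fires; Z=10 D=6 C=7 Y=7
Draw 3: a1=3.880, a2=0.966, a3=22.500, a0=27.346; τ=−ln(0.3172)/27.346=0.042 → t=0.085; u2·a0=0.9043·27.346=24.729; a1+a2=4.846 < 24.729 ≤ a1+…+a3=27.346 → R3 fires; Z=11 D=5 C=7 Y=7
Draw 4: a1=4.268, a2=0.805, a3=20.625, a0=25.698; τ=−ln(0.0596)/25.698=0.110 → t=0.195; u2·a0=0.9025·25.698=23.192; a1+a2=5.073 < 23.192 ≤ a1+…+a3=25.698 → R3 fires; Z=12 D=4 C=7 Y=7
Draw 5: a1=4.656, a2=0.644, a3=18.000, a0=23.300; τ=−ln(0.2364)/23.300=0.062 → t=0.257; u2·a0=0.8548·23.300=19.917; a1+a2=5.300 < 19.917 ≤ a1+…+a3=23.300 → R3 fires; Z=13 D=3 C=7 Y=7
Draw 6: a1=5.044, a2=0.483, a3=14.625, a0=20.152; τ=−ln(0.7058)/20.152=0.017 → t=0.274; u2·a0=0.6617·20.152=13.335; a1+a2=5.527 < 13.335 ≤ a1+…+a3=20.152 → R3 fires; Z=14 D=2 C=7 Y=7
Draw 7: a1=5.432, a2=0.322, a3=10.500, a0=16.254; τ=−ln(0.7748)/16.254=0.016 → t=0.290; u2·a0=0.6484·16.254=10.539; a1+a2=5.754 < 10.539 ≤ a1+…+a3=16.254 → R3 fires; Z=15 D=1 C=7 Y=7
Draw 8: a1=5.820, a2=0.161, a3=5.625, a0=11.606; τ=−ln(0.3937)/11.606=0.080 → t=0.370; u2·a0=0.1237·11.606=1.436 ≤ a1=5.820 → R1 fires; Z=14 D=3 C=8 Y=7
Draw 9: a1=5.432, a2=0.483, a3=15.750, a0=21.665; τ=−ln(0.5401)/21.665=0.028 → t=0.398; u2·a0=0.8698·21.665=18.844; a1+a2=5.915 < 18.844 ≤ a1+…+a3=21.665 → R3 fires; Z=15 D=2 C=8 Y=7
Draw 10: a1=5.820, a2=0.322, a3=11.250, a0=17.392; τ=−ln(0.6870)/17.392=0.022 → t=0.420 > T=0.41: stop.
Read off C at T=0.41: 8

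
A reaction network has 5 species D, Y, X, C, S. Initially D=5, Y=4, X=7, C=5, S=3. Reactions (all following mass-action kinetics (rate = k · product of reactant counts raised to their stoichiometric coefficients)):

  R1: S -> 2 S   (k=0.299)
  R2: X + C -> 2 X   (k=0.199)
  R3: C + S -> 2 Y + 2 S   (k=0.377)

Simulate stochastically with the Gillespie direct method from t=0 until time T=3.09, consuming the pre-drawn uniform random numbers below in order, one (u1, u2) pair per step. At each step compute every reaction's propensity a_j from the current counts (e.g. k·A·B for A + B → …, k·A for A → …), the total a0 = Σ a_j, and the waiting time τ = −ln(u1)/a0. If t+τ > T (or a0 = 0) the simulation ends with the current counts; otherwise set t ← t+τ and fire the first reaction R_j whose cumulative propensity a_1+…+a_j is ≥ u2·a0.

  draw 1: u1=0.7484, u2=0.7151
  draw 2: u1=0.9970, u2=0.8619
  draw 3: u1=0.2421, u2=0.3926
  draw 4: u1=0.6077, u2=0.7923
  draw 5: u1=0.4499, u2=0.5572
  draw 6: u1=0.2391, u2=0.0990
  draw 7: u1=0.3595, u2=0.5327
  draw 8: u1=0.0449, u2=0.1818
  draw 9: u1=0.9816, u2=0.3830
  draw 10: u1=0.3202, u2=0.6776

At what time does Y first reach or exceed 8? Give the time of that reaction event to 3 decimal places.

Threshold first reached at t = 0.022

t=0.000: D=5 Y=4 X=7 C=5 S=3
Draw 1: a1=0.897, a2=6.965, a3=5.655, a0=13.517; τ=−ln(0.7484)/13.517=0.021 → t=0.021; u2·a0=0.7151·13.517=9.666; a1+a2=7.862 < 9.666 ≤ a1+…+a3=13.517 → R3 fires; D=5 Y=6 X=7 C=4 S=4
Draw 2: a1=1.196, a2=5.572, a3=6.032, a0=12.800; τ=−ln(0.9970)/12.800=0.000 → t=0.022; u2·a0=0.8619·12.800=11.032; a1+a2=6.768 < 11.032 ≤ a1+…+a3=12.800 → R3 fires; D=5 Y=8 X=7 C=3 S=5
Draw 3: a1=1.495, a2=4.179, a3=5.655, a0=11.329; τ=−ln(0.2421)/11.329=0.125 → t=0.147; u2·a0=0.3926·11.329=4.448; a1=1.495 < 4.448 ≤ a1+a2=5.674 → R2 fires; D=5 Y=8 X=8 C=2 S=5
Draw 4: a1=1.495, a2=3.184, a3=3.770, a0=8.449; τ=−ln(0.6077)/8.449=0.059 → t=0.206; u2·a0=0.7923·8.449=6.694; a1+a2=4.679 < 6.694 ≤ a1+…+a3=8.449 → R3 fires; D=5 Y=10 X=8 C=1 S=6
Draw 5: a1=1.794, a2=1.592, a3=2.262, a0=5.648; τ=−ln(0.4499)/5.648=0.141 → t=0.347; u2·a0=0.5572·5.648=3.147; a1=1.794 < 3.147 ≤ a1+a2=3.386 → R2 fires; D=5 Y=10 X=9 C=0 S=6
Draw 6: a1=1.794, a2=0.000, a3=0.000, a0=1.794; τ=−ln(0.2391)/1.794=0.798 → t=1.145; u2·a0=0.0990·1.794=0.178 ≤ a1=1.794 → R1 fires; D=5 Y=10 X=9 C=0 S=7
Draw 7: a1=2.093, a2=0.000, a3=0.000, a0=2.093; τ=−ln(0.3595)/2.093=0.489 → t=1.634; u2·a0=0.5327·2.093=1.115 ≤ a1=2.093 → R1 fires; D=5 Y=10 X=9 C=0 S=8
Draw 8: a1=2.392, a2=0.000, a3=0.000, a0=2.392; τ=−ln(0.0449)/2.392=1.297 → t=2.931; u2·a0=0.1818·2.392=0.435 ≤ a1=2.392 → R1 fires; D=5 Y=10 X=9 C=0 S=9
Draw 9: a1=2.691, a2=0.000, a3=0.000, a0=2.691; τ=−ln(0.9816)/2.691=0.007 → t=2.938; u2·a0=0.3830·2.691=1.031 ≤ a1=2.691 → R1 fires; D=5 Y=10 X=9 C=0 S=10
Draw 10: a1=2.990, a2=0.000, a3=0.000, a0=2.990; τ=−ln(0.3202)/2.990=0.381 → t=3.319 > T=3.09: stop.
Y first becomes ≥ 8 when it reaches 8 at the event at t=0.022.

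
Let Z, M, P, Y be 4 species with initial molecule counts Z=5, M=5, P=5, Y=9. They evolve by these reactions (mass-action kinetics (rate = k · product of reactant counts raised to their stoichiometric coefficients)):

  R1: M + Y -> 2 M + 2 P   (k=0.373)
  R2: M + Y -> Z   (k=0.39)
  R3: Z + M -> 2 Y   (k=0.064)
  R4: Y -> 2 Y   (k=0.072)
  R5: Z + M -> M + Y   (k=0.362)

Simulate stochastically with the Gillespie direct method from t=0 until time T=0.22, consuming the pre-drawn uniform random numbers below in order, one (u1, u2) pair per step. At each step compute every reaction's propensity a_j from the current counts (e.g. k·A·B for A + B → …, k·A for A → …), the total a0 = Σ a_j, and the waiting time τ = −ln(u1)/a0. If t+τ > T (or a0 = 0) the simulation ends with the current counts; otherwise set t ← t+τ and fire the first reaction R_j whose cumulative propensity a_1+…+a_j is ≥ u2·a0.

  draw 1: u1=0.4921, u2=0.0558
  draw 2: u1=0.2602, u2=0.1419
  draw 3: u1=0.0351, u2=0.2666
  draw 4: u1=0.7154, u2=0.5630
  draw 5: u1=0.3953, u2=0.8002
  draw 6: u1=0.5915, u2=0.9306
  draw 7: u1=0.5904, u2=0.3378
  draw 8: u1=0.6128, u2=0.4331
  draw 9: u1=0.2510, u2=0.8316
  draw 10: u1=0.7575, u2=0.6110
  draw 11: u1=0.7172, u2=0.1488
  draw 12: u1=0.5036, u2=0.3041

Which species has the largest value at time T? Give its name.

Dominant species at T: P

t=0.000: Z=5 M=5 P=5 Y=9
Draw 1: a1=16.785, a2=17.550, a3=1.600, a4=0.648, a5=9.050, a0=45.633; τ=−ln(0.4921)/45.633=0.016 → t=0.016; u2·a0=0.0558·45.633=2.546 ≤ a1=16.785 → R1 fires; Z=5 M=6 P=7 Y=8
Draw 2: a1=17.904, a2=18.720, a3=1.920, a4=0.576, a5=10.860, a0=49.980; τ=−ln(0.2602)/49.980=0.027 → t=0.042; u2·a0=0.1419·49.980=7.092 ≤ a1=17.904 → R1 fires; Z=5 M=7 P=9 Y=7
Draw 3: a1=18.277, a2=19.110, a3=2.240, a4=0.504, a5=12.670, a0=52.801; τ=−ln(0.0351)/52.801=0.063 → t=0.106; u2·a0=0.2666·52.801=14.077 ≤ a1=18.277 → R1 fires; Z=5 M=8 P=11 Y=6
Draw 4: a1=17.904, a2=18.720, a3=2.560, a4=0.432, a5=14.480, a0=54.096; τ=−ln(0.7154)/54.096=0.006 → t=0.112; u2·a0=0.5630·54.096=30.456; a1=17.904 < 30.456 ≤ a1+a2=36.624 → R2 fires; Z=6 M=7 P=11 Y=5
Draw 5: a1=13.055, a2=13.650, a3=2.688, a4=0.360, a5=15.204, a0=44.957; τ=−ln(0.3953)/44.957=0.021 → t=0.133; u2·a0=0.8002·44.957=35.975; a1+…+a4=29.753 < 35.975 ≤ a1+…+a5=44.957 → R5 fires; Z=5 M=7 P=11 Y=6
Draw 6: a1=15.666, a2=16.380, a3=2.240, a4=0.432, a5=12.670, a0=47.388; τ=−ln(0.5915)/47.388=0.011 → t=0.144; u2·a0=0.9306·47.388=44.099; a1+…+a4=34.718 < 44.099 ≤ a1+…+a5=47.388 → R5 fires; Z=4 M=7 P=11 Y=7
Draw 7: a1=18.277, a2=19.110, a3=1.792, a4=0.504, a5=10.136, a0=49.819; τ=−ln(0.5904)/49.819=0.011 → t=0.154; u2·a0=0.3378·49.819=16.829 ≤ a1=18.277 → R1 fires; Z=4 M=8 P=13 Y=6
Draw 8: a1=17.904, a2=18.720, a3=2.048, a4=0.432, a5=11.584, a0=50.688; τ=−ln(0.6128)/50.688=0.010 → t=0.164; u2·a0=0.4331·50.688=21.953; a1=17.904 < 21.953 ≤ a1+a2=36.624 → R2 fires; Z=5 M=7 P=13 Y=5
Draw 9: a1=13.055, a2=13.650, a3=2.240, a4=0.360, a5=12.670, a0=41.975; τ=−ln(0.2510)/41.975=0.033 → t=0.197; u2·a0=0.8316·41.975=34.906; a1+…+a4=29.305 < 34.906 ≤ a1+…+a5=41.975 → R5 fires; Z=4 M=7 P=13 Y=6
Draw 10: a1=15.666, a2=16.380, a3=1.792, a4=0.432, a5=10.136, a0=44.406; τ=−ln(0.7575)/44.406=0.006 → t=0.203; u2·a0=0.6110·44.406=27.132; a1=15.666 < 27.132 ≤ a1+a2=32.046 → R2 fires; Z=5 M=6 P=13 Y=5
Draw 11: a1=11.190, a2=11.700, a3=1.920, a4=0.360, a5=10.860, a0=36.030; τ=−ln(0.7172)/36.030=0.009 → t=0.212; u2·a0=0.1488·36.030=5.361 ≤ a1=11.190 → R1 fires; Z=5 M=7 P=15 Y=4
Draw 12: a1=10.444, a2=10.920, a3=2.240, a4=0.288, a5=12.670, a0=36.562; τ=−ln(0.5036)/36.562=0.019 → t=0.231 > T=0.22: stop.
At T=0.22: Z=5 M=7 P=15 Y=4; the largest is P.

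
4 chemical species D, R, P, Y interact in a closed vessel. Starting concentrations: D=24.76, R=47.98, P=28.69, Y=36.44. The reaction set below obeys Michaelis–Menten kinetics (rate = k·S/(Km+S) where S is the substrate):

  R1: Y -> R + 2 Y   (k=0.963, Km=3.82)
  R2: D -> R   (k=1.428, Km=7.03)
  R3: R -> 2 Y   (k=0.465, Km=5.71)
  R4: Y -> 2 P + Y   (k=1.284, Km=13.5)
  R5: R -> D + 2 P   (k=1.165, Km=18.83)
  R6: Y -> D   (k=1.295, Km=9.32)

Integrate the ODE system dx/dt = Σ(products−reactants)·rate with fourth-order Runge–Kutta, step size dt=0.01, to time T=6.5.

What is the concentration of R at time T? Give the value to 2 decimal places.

R at T = 52.82

RK4 with dt=0.01: 650 steps to T=6.5. Trajectory (selected grid times):
t=0.00: D=24.76 R=47.98 P=28.69 Y=36.44
t=0.72: D=25.30 R=48.51 P=31.25 Y=36.92
t=1.44: D=25.85 R=49.04 P=33.81 Y=37.41
t=2.17: D=26.40 R=49.58 P=36.43 Y=37.89
t=2.89: D=26.94 R=50.11 P=39.01 Y=38.38
t=3.61: D=27.49 R=50.65 P=41.60 Y=38.86
t=4.33: D=28.03 R=51.19 P=44.20 Y=39.34
t=5.06: D=28.59 R=51.74 P=46.84 Y=39.83
t=5.78: D=29.13 R=52.28 P=49.46 Y=40.31
t=6.50: D=29.68 R=52.82 P=52.08 Y=40.79
Read off R at T=6.5: 52.82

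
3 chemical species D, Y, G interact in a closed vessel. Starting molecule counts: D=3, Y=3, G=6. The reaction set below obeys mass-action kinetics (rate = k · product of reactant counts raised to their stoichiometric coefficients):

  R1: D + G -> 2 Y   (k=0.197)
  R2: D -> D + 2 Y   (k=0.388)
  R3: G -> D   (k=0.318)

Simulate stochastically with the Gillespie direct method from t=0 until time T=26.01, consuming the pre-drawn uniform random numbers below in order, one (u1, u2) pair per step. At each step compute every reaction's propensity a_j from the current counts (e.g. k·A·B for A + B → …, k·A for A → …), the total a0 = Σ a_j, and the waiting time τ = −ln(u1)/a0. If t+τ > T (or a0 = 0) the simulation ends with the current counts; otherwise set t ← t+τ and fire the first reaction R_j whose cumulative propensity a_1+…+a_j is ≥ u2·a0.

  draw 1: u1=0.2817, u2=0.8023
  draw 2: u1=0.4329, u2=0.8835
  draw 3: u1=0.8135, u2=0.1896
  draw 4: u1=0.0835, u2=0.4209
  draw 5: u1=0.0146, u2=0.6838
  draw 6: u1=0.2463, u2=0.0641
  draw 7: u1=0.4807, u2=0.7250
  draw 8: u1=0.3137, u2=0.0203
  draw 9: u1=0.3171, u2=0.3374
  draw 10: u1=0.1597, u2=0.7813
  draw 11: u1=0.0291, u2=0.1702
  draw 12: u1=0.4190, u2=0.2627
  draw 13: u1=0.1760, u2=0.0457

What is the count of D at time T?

t=0.000: D=3 Y=3 G=6
Draw 1: a1=3.546, a2=1.164, a3=1.908, a0=6.618; τ=−ln(0.2817)/6.618=0.191 → t=0.191; u2·a0=0.8023·6.618=5.310; a1+a2=4.710 < 5.310 ≤ a1+…+a3=6.618 → R3 fires; D=4 Y=3 G=5
Draw 2: a1=3.940, a2=1.552, a3=1.590, a0=7.082; τ=−ln(0.4329)/7.082=0.118 → t=0.310; u2·a0=0.8835·7.082=6.257; a1+a2=5.492 < 6.257 ≤ a1+…+a3=7.082 → R3 fires; D=5 Y=3 G=4
Draw 3: a1=3.940, a2=1.940, a3=1.272, a0=7.152; τ=−ln(0.8135)/7.152=0.029 → t=0.339; u2·a0=0.1896·7.152=1.356 ≤ a1=3.940 → R1 fires; D=4 Y=5 G=3
Draw 4: a1=2.364, a2=1.552, a3=0.954, a0=4.870; τ=−ln(0.0835)/4.870=0.510 → t=0.848; u2·a0=0.4209·4.870=2.050 ≤ a1=2.364 → R1 fires; D=3 Y=7 G=2
Draw 5: a1=1.182, a2=1.164, a3=0.636, a0=2.982; τ=−ln(0.0146)/2.982=1.417 → t=2.266; u2·a0=0.6838·2.982=2.039; a1=1.182 < 2.039 ≤ a1+a2=2.346 → R2 fires; D=3 Y=9 G=2
Draw 6: a1=1.182, a2=1.164, a3=0.636, a0=2.982; τ=−ln(0.2463)/2.982=0.470 → t=2.736; u2·a0=0.0641·2.982=0.191 ≤ a1=1.182 → R1 fires; D=2 Y=11 G=1
Draw 7: a1=0.394, a2=0.776, a3=0.318, a0=1.488; τ=−ln(0.4807)/1.488=0.492 → t=3.228; u2·a0=0.7250·1.488=1.079; a1=0.394 < 1.079 ≤ a1+a2=1.170 → R2 fires; D=2 Y=13 G=1
Draw 8: a1=0.394, a2=0.776, a3=0.318, a0=1.488; τ=−ln(0.3137)/1.488=0.779 → t=4.007; u2·a0=0.0203·1.488=0.030 ≤ a1=0.394 → R1 fires; D=1 Y=15 G=0
Draw 9: a1=0.000, a2=0.388, a3=0.000, a0=0.388; τ=−ln(0.3171)/0.388=2.960 → t=6.967; u2·a0=0.3374·0.388=0.131; a1=0.000 < 0.131 ≤ a1+a2=0.388 → R2 fires; D=1 Y=17 G=0
Draw 10: a1=0.000, a2=0.388, a3=0.000, a0=0.388; τ=−ln(0.1597)/0.388=4.728 → t=11.695; u2·a0=0.7813·0.388=0.303; a1=0.000 < 0.303 ≤ a1+a2=0.388 → R2 fires; D=1 Y=19 G=0
Draw 11: a1=0.000, a2=0.388, a3=0.000, a0=0.388; τ=−ln(0.0291)/0.388=9.116 → t=20.811; u2·a0=0.1702·0.388=0.066; a1=0.000 < 0.066 ≤ a1+a2=0.388 → R2 fires; D=1 Y=21 G=0
Draw 12: a1=0.000, a2=0.388, a3=0.000, a0=0.388; τ=−ln(0.4190)/0.388=2.242 → t=23.053; u2·a0=0.2627·0.388=0.102; a1=0.000 < 0.102 ≤ a1+a2=0.388 → R2 fires; D=1 Y=23 G=0
Draw 13: a1=0.000, a2=0.388, a3=0.000, a0=0.388; τ=−ln(0.1760)/0.388=4.478 → t=27.531 > T=26.01: stop.
Read off D at T=26.01: 1

D at T = 1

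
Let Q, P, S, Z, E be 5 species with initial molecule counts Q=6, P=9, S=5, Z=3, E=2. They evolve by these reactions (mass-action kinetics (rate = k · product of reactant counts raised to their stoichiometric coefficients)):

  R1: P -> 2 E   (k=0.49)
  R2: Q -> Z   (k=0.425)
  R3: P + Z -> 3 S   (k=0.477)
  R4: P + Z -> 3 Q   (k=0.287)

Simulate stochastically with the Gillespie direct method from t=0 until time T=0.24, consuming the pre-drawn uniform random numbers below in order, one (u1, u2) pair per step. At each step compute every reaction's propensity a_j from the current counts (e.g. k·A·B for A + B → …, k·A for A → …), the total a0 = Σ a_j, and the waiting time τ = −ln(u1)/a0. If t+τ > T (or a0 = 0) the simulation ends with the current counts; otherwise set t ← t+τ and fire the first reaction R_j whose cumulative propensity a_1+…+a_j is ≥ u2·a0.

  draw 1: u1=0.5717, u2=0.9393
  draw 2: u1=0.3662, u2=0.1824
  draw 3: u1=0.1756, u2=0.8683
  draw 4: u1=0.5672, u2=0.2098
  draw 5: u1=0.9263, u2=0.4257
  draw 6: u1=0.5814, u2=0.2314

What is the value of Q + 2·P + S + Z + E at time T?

Value at T = 34

Check how each reaction changes W = Q + 2·P + S + Z + E (weight of products minus weight of reactants):
R1: P -> 2 E: (1·2) − (2·1) = 2 − 2 = 0
R2: Q -> Z: (1·1) − (1·1) = 1 − 1 = 0
R3: P + Z -> 3 S: (1·3) − (2·1 + 1·1) = 3 − 3 = 0
R4: P + Z -> 3 Q: (1·3) − (2·1 + 1·1) = 3 − 3 = 0
Every reaction leaves W unchanged, so W is conserved and no simulation is needed: W(T) = W(0) = 6 + 2·9 + 5 + 3 + 2 = 34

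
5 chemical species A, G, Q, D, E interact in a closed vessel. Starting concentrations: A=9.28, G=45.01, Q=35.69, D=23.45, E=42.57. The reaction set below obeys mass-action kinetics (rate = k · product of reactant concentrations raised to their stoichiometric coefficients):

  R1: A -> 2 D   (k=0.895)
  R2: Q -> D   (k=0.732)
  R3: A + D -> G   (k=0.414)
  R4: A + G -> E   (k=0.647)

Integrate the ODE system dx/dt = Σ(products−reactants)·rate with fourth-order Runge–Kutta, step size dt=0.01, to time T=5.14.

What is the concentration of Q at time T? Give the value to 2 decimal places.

Q at T = 0.83

RK4 with dt=0.01: 514 steps to T=5.14. Trajectory (selected grid times):
t=0.00: A=9.28 G=45.01 Q=35.69 D=23.45 E=42.57
t=0.57: A=0.00 G=40.62 Q=23.51 D=33.73 E=49.30
t=1.14: A=0.00 G=40.62 Q=15.49 D=41.75 E=49.30
t=1.71: A=0.00 G=40.62 Q=10.21 D=47.03 E=49.30
t=2.28: A=0.00 G=40.62 Q=6.73 D=50.52 E=49.30
t=2.86: A=0.00 G=40.62 Q=4.40 D=52.84 E=49.30
t=3.43: A=0.00 G=40.62 Q=2.90 D=54.34 E=49.30
t=4.00: A=0.00 G=40.62 Q=1.91 D=55.33 E=49.30
t=4.57: A=0.00 G=40.62 Q=1.26 D=55.98 E=49.30
t=5.14: A=0.00 G=40.62 Q=0.83 D=56.41 E=49.30
Read off Q at T=5.14: 0.83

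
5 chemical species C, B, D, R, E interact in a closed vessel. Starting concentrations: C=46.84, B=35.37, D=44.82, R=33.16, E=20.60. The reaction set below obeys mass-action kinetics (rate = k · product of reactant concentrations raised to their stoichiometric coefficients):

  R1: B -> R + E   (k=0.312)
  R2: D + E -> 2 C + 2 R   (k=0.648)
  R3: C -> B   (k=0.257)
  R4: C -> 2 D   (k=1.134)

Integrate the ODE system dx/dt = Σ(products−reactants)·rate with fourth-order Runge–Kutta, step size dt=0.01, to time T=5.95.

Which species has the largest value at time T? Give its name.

RK4 with dt=0.01: 595 steps to T=5.95. Trajectory (selected grid times):
t=0.00: C=46.84 B=35.37 D=44.82 R=33.16 E=20.60
t=0.66: C=46.15 B=38.21 D=109.49 R=97.03 E=0.17
t=1.32: C=28.60 B=36.59 D=155.74 R=120.39 E=0.11
t=1.98: C=20.84 B=33.48 D=184.78 R=142.11 E=0.09
t=2.64: C=16.84 B=30.10 D=206.14 R=161.78 E=0.07
t=3.31: C=14.31 B=26.82 D=223.73 R=179.64 E=0.06
t=3.97: C=12.49 B=23.87 D=238.51 R=195.30 E=0.05
t=4.63: C=11.01 B=21.22 D=251.43 R=209.23 E=0.04
t=5.29: C=9.75 B=18.86 D=262.82 R=221.61 E=0.03
t=5.95: C=8.65 B=16.76 D=272.91 R=232.61 E=0.03
At T=5.95: C=8.65 B=16.76 D=272.91 R=232.61 E=0.03; the largest is D.

Dominant species at T: D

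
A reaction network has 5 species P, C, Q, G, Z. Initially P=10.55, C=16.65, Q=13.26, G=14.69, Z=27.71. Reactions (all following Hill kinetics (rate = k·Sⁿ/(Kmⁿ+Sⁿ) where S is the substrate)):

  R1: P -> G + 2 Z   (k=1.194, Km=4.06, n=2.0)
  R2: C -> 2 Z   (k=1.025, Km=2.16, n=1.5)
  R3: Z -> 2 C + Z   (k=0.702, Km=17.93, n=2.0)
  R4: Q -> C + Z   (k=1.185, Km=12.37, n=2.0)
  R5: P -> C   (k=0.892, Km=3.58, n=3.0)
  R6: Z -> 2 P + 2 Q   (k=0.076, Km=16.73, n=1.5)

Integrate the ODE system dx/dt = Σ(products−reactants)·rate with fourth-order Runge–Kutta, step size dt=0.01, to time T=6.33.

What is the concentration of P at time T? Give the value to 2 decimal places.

P at T = 2.63

RK4 with dt=0.01: 633 steps to T=6.33. Trajectory (selected grid times):
t=0.00: P=10.55 C=16.65 Q=13.26 G=14.69 Z=27.71
t=0.70: P=9.31 C=17.71 Q=12.90 G=15.41 Z=30.92
t=1.41: P=8.10 C=18.80 Q=12.54 G=16.10 Z=34.10
t=2.11: P=6.97 C=19.87 Q=12.21 G=16.75 Z=37.15
t=2.81: P=5.93 C=20.92 Q=11.89 G=17.35 Z=40.10
t=3.52: P=4.98 C=21.95 Q=11.58 G=17.89 Z=42.95
t=4.22: P=4.18 C=22.90 Q=11.28 G=18.36 Z=45.61
t=4.92: P=3.53 C=23.77 Q=11.00 G=18.75 Z=48.12
t=5.63: P=3.01 C=24.58 Q=10.72 G=19.08 Z=50.53
t=6.33: P=2.63 C=25.31 Q=10.46 G=19.35 Z=52.77
Read off P at T=6.33: 2.63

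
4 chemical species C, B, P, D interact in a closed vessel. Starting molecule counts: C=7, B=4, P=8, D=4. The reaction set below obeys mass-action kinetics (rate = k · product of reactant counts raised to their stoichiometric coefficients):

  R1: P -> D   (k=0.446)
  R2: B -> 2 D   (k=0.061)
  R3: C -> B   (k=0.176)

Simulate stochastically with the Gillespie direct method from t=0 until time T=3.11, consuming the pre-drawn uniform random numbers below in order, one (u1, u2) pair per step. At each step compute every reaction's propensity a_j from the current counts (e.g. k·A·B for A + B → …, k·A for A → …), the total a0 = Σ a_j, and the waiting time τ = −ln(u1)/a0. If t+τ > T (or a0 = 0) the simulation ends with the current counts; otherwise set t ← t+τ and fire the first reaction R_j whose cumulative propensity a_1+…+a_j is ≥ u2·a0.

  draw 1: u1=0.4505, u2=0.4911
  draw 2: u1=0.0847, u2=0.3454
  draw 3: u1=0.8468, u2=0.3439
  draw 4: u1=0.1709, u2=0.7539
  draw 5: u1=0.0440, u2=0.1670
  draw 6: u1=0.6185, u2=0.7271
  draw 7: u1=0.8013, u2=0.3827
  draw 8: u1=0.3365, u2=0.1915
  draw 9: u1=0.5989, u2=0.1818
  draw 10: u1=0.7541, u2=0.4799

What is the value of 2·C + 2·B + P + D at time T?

Check how each reaction changes W = 2·C + 2·B + P + D (weight of products minus weight of reactants):
R1: P -> D: (1·1) − (1·1) = 1 − 1 = 0
R2: B -> 2 D: (1·2) − (2·1) = 2 − 2 = 0
R3: C -> B: (2·1) − (2·1) = 2 − 2 = 0
Every reaction leaves W unchanged, so W is conserved and no simulation is needed: W(T) = W(0) = 2·7 + 2·4 + 8 + 4 = 34

Value at T = 34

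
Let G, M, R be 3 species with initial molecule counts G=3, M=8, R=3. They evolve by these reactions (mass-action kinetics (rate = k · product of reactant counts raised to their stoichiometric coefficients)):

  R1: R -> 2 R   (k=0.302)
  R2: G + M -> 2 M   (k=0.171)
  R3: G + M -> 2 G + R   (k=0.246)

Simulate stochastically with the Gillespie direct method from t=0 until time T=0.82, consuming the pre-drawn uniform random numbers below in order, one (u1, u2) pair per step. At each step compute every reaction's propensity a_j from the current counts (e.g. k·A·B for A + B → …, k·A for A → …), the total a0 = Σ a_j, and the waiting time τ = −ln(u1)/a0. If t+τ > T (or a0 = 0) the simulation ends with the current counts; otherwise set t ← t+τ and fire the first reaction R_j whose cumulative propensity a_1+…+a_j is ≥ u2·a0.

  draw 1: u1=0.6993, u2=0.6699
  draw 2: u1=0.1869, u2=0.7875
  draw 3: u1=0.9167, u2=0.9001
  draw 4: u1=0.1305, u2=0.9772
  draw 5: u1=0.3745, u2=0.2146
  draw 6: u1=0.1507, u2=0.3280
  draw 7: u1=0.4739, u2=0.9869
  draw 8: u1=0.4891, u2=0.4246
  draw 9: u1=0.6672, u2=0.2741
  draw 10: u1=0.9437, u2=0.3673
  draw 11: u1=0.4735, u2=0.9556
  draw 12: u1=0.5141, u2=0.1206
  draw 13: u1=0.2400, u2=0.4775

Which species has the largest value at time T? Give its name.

t=0.000: G=3 M=8 R=3
Draw 1: a1=0.906, a2=4.104, a3=5.904, a0=10.914; τ=−ln(0.6993)/10.914=0.033 → t=0.033; u2·a0=0.6699·10.914=7.311; a1+a2=5.010 < 7.311 ≤ a1+…+a3=10.914 → R3 fires; G=4 M=7 R=4
Draw 2: a1=1.208, a2=4.788, a3=6.888, a0=12.884; τ=−ln(0.1869)/12.884=0.130 → t=0.163; u2·a0=0.7875·12.884=10.146; a1+a2=5.996 < 10.146 ≤ a1+…+a3=12.884 → R3 fires; G=5 M=6 R=5
Draw 3: a1=1.510, a2=5.130, a3=7.380, a0=14.020; τ=−ln(0.9167)/14.020=0.006 → t=0.169; u2·a0=0.9001·14.020=12.619; a1+a2=6.640 < 12.619 ≤ a1+…+a3=14.020 → R3 fires; G=6 M=5 R=6
Draw 4: a1=1.812, a2=5.130, a3=7.380, a0=14.322; τ=−ln(0.1305)/14.322=0.142 → t=0.311; u2·a0=0.9772·14.322=13.995; a1+a2=6.942 < 13.995 ≤ a1+…+a3=14.322 → R3 fires; G=7 M=4 R=7
Draw 5: a1=2.114, a2=4.788, a3=6.888, a0=13.790; τ=−ln(0.3745)/13.790=0.071 → t=0.383; u2·a0=0.2146·13.790=2.959; a1=2.114 < 2.959 ≤ a1+a2=6.902 → R2 fires; G=6 M=5 R=7
Draw 6: a1=2.114, a2=5.130, a3=7.380, a0=14.624; τ=−ln(0.1507)/14.624=0.129 → t=0.512; u2·a0=0.3280·14.624=4.797; a1=2.114 < 4.797 ≤ a1+a2=7.244 → R2 fires; G=5 M=6 R=7
Draw 7: a1=2.114, a2=5.130, a3=7.380, a0=14.624; τ=−ln(0.4739)/14.624=0.051 → t=0.563; u2·a0=0.9869·14.624=14.432; a1+a2=7.244 < 14.432 ≤ a1+…+a3=14.624 → R3 fires; G=6 M=5 R=8
Draw 8: a1=2.416, a2=5.130, a3=7.380, a0=14.926; τ=−ln(0.4891)/14.926=0.048 → t=0.611; u2·a0=0.4246·14.926=6.338; a1=2.416 < 6.338 ≤ a1+a2=7.546 → R2 fires; G=5 M=6 R=8
Draw 9: a1=2.416, a2=5.130, a3=7.380, a0=14.926; τ=−ln(0.6672)/14.926=0.027 → t=0.638; u2·a0=0.2741·14.926=4.091; a1=2.416 < 4.091 ≤ a1+a2=7.546 → R2 fires; G=4 M=7 R=8
Draw 10: a1=2.416, a2=4.788, a3=6.888, a0=14.092; τ=−ln(0.9437)/14.092=0.004 → t=0.642; u2·a0=0.3673·14.092=5.176; a1=2.416 < 5.176 ≤ a1+a2=7.204 → R2 fires; G=3 M=8 R=8
Draw 11: a1=2.416, a2=4.104, a3=5.904, a0=12.424; τ=−ln(0.4735)/12.424=0.060 → t=0.702; u2·a0=0.9556·12.424=11.872; a1+a2=6.520 < 11.872 ≤ a1+…+a3=12.424 → R3 fires; G=4 M=7 R=9
Draw 12: a1=2.718, a2=4.788, a3=6.888, a0=14.394; τ=−ln(0.5141)/14.394=0.046 → t=0.749; u2·a0=0.1206·14.394=1.736 ≤ a1=2.718 → R1 fires; G=4 M=7 R=10
Draw 13: a1=3.020, a2=4.788, a3=6.888, a0=14.696; τ=−ln(0.2400)/14.696=0.097 → t=0.846 > T=0.82: stop.
At T=0.82: G=4 M=7 R=10; the largest is R.

Dominant species at T: R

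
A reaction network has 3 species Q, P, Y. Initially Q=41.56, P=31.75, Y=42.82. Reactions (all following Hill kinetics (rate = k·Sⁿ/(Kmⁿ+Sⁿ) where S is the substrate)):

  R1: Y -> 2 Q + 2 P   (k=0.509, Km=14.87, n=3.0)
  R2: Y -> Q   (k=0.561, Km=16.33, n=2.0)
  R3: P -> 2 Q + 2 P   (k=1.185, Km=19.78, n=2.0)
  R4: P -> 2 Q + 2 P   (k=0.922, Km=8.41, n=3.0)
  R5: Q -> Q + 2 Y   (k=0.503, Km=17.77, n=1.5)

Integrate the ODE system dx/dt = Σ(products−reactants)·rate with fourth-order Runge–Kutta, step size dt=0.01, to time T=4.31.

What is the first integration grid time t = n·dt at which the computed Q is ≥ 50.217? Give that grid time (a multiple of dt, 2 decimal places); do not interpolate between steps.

RK4 with dt=0.01: 431 steps to T=4.31. Trajectory (selected grid times):
t=0.00: Q=41.56 P=31.75 Y=42.82
t=0.48: Q=43.96 P=33.07 Y=42.73
t=0.96: Q=46.38 P=34.40 Y=42.65
t=1.44: Q=48.82 P=35.73 Y=42.57
t=1.71: Q=50.20 P=36.49 Y=42.53
t=1.72: Q=50.25 P=36.52 Y=42.53
t=1.92: Q=51.28 P=37.08 Y=42.50
t=2.39: Q=53.70 P=38.40 Y=42.44
t=2.87: Q=56.18 P=39.76 Y=42.38
t=3.35: Q=58.68 P=41.13 Y=42.32
t=3.83: Q=61.19 P=42.50 Y=42.27
t=4.31: Q=63.71 P=43.88 Y=42.22
Q(1.71)=50.203 < 50.217 but Q(1.72)=50.255 ≥ 50.217, so the first grid time is t=1.72.

Threshold first reached at t = 1.72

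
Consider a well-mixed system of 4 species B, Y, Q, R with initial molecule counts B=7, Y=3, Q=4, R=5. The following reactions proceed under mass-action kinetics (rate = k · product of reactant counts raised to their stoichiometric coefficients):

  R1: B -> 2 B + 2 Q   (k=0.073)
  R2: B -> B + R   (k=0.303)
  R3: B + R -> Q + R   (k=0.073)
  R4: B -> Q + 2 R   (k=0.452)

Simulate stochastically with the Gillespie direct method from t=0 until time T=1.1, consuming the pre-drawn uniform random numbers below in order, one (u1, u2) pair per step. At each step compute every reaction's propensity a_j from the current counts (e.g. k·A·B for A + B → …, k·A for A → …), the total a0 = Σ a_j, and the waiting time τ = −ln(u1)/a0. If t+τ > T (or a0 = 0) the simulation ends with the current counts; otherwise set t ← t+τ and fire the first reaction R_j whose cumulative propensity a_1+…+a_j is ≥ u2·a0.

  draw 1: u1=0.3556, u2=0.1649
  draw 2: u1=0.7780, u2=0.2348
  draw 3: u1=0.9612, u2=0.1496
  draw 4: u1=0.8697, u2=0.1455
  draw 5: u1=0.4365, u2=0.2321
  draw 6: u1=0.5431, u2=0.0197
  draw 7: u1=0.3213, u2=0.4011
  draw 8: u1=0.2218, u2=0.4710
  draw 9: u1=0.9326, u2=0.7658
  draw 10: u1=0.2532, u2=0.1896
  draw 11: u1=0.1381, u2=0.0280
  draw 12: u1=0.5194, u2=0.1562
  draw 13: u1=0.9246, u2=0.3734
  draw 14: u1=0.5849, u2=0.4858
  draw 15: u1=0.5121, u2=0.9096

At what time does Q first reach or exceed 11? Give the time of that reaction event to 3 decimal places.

t=0.000: B=7 Y=3 Q=4 R=5
Draw 1: a1=0.511, a2=2.121, a3=2.555, a4=3.164, a0=8.351; τ=−ln(0.3556)/8.351=0.124 → t=0.124; u2·a0=0.1649·8.351=1.377; a1=0.511 < 1.377 ≤ a1+a2=2.632 → R2 fires; B=7 Y=3 Q=4 R=6
Draw 2: a1=0.511, a2=2.121, a3=3.066, a4=3.164, a0=8.862; τ=−ln(0.7780)/8.862=0.028 → t=0.152; u2·a0=0.2348·8.862=2.081; a1=0.511 < 2.081 ≤ a1+a2=2.632 → R2 fires; B=7 Y=3 Q=4 R=7
Draw 3: a1=0.511, a2=2.121, a3=3.577, a4=3.164, a0=9.373; τ=−ln(0.9612)/9.373=0.004 → t=0.156; u2·a0=0.1496·9.373=1.402; a1=0.511 < 1.402 ≤ a1+a2=2.632 → R2 fires; B=7 Y=3 Q=4 R=8
Draw 4: a1=0.511, a2=2.121, a3=4.088, a4=3.164, a0=9.884; τ=−ln(0.8697)/9.884=0.014 → t=0.170; u2·a0=0.1455·9.884=1.438; a1=0.511 < 1.438 ≤ a1+a2=2.632 → R2 fires; B=7 Y=3 Q=4 R=9
Draw 5: a1=0.511, a2=2.121, a3=4.599, a4=3.164, a0=10.395; τ=−ln(0.4365)/10.395=0.080 → t=0.250; u2·a0=0.2321·10.395=2.413; a1=0.511 < 2.413 ≤ a1+a2=2.632 → R2 fires; B=7 Y=3 Q=4 R=10
Draw 6: a1=0.511, a2=2.121, a3=5.110, a4=3.164, a0=10.906; τ=−ln(0.5431)/10.906=0.056 → t=0.306; u2·a0=0.0197·10.906=0.215 ≤ a1=0.511 → R1 fires; B=8 Y=3 Q=6 R=10
Draw 7: a1=0.584, a2=2.424, a3=5.840, a4=3.616, a0=12.464; τ=−ln(0.3213)/12.464=0.091 → t=0.397; u2·a0=0.4011·12.464=4.999; a1+a2=3.008 < 4.999 ≤ a1+…+a3=8.848 → R3 fires; B=7 Y=3 Q=7 R=10
Draw 8: a1=0.511, a2=2.121, a3=5.110, a4=3.164, a0=10.906; τ=−ln(0.2218)/10.906=0.138 → t=0.535; u2·a0=0.4710·10.906=5.137; a1+a2=2.632 < 5.137 ≤ a1+…+a3=7.742 → R3 fires; B=6 Y=3 Q=8 R=10
Draw 9: a1=0.438, a2=1.818, a3=4.380, a4=2.712, a0=9.348; τ=−ln(0.9326)/9.348=0.007 → t=0.543; u2·a0=0.7658·9.348=7.159; a1+…+a3=6.636 < 7.159 ≤ a1+…+a4=9.348 → R4 fires; B=5 Y=3 Q=9 R=12
Draw 10: a1=0.365, a2=1.515, a3=4.380, a4=2.260, a0=8.520; τ=−ln(0.2532)/8.520=0.161 → t=0.704; u2·a0=0.1896·8.520=1.615; a1=0.365 < 1.615 ≤ a1+a2=1.880 → R2 fires; B=5 Y=3 Q=9 R=13
Draw 11: a1=0.365, a2=1.515, a3=4.745, a4=2.260, a0=8.885; τ=−ln(0.1381)/8.885=0.223 → t=0.927; u2·a0=0.0280·8.885=0.249 ≤ a1=0.365 → R1 fires; B=6 Y=3 Q=11 R=13
Draw 12: a1=0.438, a2=1.818, a3=5.694, a4=2.712, a0=10.662; τ=−ln(0.5194)/10.662=0.061 → t=0.988; u2·a0=0.1562·10.662=1.665; a1=0.438 < 1.665 ≤ a1+a2=2.256 → R2 fires; B=6 Y=3 Q=11 R=14
Draw 13: a1=0.438, a2=1.818, a3=6.132, a4=2.712, a0=11.100; τ=−ln(0.9246)/11.100=0.007 → t=0.995; u2·a0=0.3734·11.100=4.145; a1+a2=2.256 < 4.145 ≤ a1+…+a3=8.388 → R3 fires; B=5 Y=3 Q=12 R=14
Draw 14: a1=0.365, a2=1.515, a3=5.110, a4=2.260, a0=9.250; τ=−ln(0.5849)/9.250=0.058 → t=1.053; u2·a0=0.4858·9.250=4.494; a1+a2=1.880 < 4.494 ≤ a1+…+a3=6.990 → R3 fires; B=4 Y=3 Q=13 R=14
Draw 15: a1=0.292, a2=1.212, a3=4.088, a4=1.808, a0=7.400; τ=−ln(0.5121)/7.400=0.090 → t=1.144 > T=1.1: stop.
Q first becomes ≥ 11 when it reaches 11 at the event at t=0.927.

Threshold first reached at t = 0.927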